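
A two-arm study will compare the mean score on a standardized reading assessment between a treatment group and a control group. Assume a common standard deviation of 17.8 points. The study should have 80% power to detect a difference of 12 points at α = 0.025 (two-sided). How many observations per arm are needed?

For two equal groups, n per group = 2·((z_{α/2} + z_β)·σ/δ)².
z_{α/2} = 2.241; z_β = 0.842 (power 80%).
n = 2 × (3.083 × 17.8 / 12)² = 2 × 20.91 = 41.82
Round up: n = 42 per group.

42 per group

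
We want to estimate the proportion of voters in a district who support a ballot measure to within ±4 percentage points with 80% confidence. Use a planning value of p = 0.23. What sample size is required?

182

For a proportion with margin E = 0.04 at 80% confidence, z = 1.282.
n = p̂(1−p̂)(z/E)² = 0.23 × 0.77 × (1.282/0.04)² = 181.92
Round up: n = 182.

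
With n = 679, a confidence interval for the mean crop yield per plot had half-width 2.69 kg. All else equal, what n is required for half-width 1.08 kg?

Margin of error scales as 1/√n, so n₂ = n₁·(E₁/E₂)².
n₂ = 679 × (2.69/1.08)² = 679 × 6.204 = 4212.52
Round up: n₂ = 4213.

4213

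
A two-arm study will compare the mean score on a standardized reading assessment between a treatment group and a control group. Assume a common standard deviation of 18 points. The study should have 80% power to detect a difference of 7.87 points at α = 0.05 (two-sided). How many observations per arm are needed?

83 per group

For two equal groups, n per group = 2·((z_{α/2} + z_β)·σ/δ)².
z_{α/2} = 1.960; z_β = 0.842 (power 80%).
n = 2 × (2.802 × 18 / 7.87)² = 2 × 41.07 = 82.14
Round up: n = 83 per group.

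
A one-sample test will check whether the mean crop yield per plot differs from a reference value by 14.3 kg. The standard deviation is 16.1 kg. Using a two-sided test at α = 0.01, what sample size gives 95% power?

23

For a one-sample z-test, n = ((z_{α/2} + z_β)·σ/δ)².
z_{α/2} = 2.576 (two-sided α = 0.01); z_β = 1.645 (power 95% → β = 0.05).
n = (4.221 × 16.1 / 14.3)² = 22.58
Round up: n = 23.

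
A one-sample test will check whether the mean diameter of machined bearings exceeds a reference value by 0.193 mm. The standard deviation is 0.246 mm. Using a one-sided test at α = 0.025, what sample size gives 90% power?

18

For a one-sample z-test, n = ((z_α + z_β)·σ/δ)².
z_α = 1.960 (one-sided α = 0.025); z_β = 1.282 (power 90% → β = 0.1).
n = (3.242 × 0.246 / 0.193)² = 17.08
Round up: n = 18.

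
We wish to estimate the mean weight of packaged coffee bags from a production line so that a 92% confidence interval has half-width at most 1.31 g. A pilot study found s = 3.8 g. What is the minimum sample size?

For a mean, the margin of error is E = z·σ/√n, so n = (zσ/E)².
At 92% confidence, z = 1.751.
n = (1.751 × 3.8 / 1.31)² = 25.80
Round up: n = 26.

26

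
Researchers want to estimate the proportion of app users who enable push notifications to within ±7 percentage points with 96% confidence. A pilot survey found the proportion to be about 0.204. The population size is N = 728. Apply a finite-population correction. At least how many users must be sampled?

n = 118

For a proportion with margin E = 0.07 at 96% confidence, z = 2.054.
n = p̂(1−p̂)(z/E)² = 0.204 × 0.796 × (2.054/0.07)² = 139.81 — call this n₀.
Finite-population correction with N = 728: n = n₀ / (1 + (n₀−1)/N) = 139.81 / 1.191 = 117.39
Round up: n = 118.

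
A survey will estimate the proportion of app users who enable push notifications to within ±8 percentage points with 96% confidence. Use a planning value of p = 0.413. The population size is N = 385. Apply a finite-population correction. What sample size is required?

For a proportion with margin E = 0.08 at 96% confidence, z = 2.054.
n = p̂(1−p̂)(z/E)² = 0.413 × 0.587 × (2.054/0.08)² = 159.81 — call this n₀.
Finite-population correction with N = 385: n = n₀ / (1 + (n₀−1)/N) = 159.81 / 1.412 = 113.18
Round up: n = 114.

114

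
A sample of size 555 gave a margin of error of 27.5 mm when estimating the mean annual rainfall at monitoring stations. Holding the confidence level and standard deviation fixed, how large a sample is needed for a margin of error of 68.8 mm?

Margin of error scales as 1/√n, so n₂ = n₁·(E₁/E₂)².
n₂ = 555 × (27.5/68.8)² = 555 × 0.1598 = 88.69
Round up: n₂ = 89.

89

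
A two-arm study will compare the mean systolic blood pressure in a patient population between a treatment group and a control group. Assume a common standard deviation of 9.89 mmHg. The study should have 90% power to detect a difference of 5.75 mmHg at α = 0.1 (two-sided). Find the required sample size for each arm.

51 per group

For two equal groups, n per group = 2·((z_{α/2} + z_β)·σ/δ)².
z_{α/2} = 1.645; z_β = 1.282 (power 90%).
n = 2 × (2.927 × 9.89 / 5.75)² = 2 × 25.35 = 50.70
Round up: n = 51 per group.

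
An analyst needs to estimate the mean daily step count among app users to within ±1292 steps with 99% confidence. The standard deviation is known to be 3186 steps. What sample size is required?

For a mean, the margin of error is E = z·σ/√n, so n = (zσ/E)².
At 99% confidence, z = 2.576.
n = (2.576 × 3186 / 1292)² = 40.35
Round up: n = 41.

41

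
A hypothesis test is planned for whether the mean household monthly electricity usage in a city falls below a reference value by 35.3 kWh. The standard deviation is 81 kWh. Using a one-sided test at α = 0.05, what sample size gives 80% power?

n = 33

For a one-sample z-test, n = ((z_α + z_β)·σ/δ)².
z_α = 1.645 (one-sided α = 0.05); z_β = 0.842 (power 80% → β = 0.2).
n = (2.487 × 81 / 35.3)² = 32.57
Round up: n = 33.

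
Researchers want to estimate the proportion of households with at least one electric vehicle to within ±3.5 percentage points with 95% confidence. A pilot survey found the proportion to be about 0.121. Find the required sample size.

For a proportion with margin E = 0.035 at 95% confidence, z = 1.960.
n = p̂(1−p̂)(z/E)² = 0.121 × 0.879 × (1.960/0.035)² = 333.54
Round up: n = 334.

n = 334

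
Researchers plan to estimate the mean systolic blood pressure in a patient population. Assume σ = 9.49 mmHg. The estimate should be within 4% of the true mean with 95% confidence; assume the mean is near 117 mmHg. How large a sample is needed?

For a mean, the margin of error is E = z·σ/√n, so n = (zσ/E)².
At 95% confidence, z = 1.960.
E = 4% of 117 = 4.68 mmHg.
n = (1.960 × 9.49 / 4.68)² = 15.80
Round up: n = 16.

16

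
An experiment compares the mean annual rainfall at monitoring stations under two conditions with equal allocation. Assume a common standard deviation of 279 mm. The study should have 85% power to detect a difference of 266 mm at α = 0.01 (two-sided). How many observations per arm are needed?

29 per group

For two equal groups, n per group = 2·((z_{α/2} + z_β)·σ/δ)².
z_{α/2} = 2.576; z_β = 1.036 (power 85%).
n = 2 × (3.612 × 279 / 266)² = 2 × 14.35 = 28.70
Round up: n = 29 per group.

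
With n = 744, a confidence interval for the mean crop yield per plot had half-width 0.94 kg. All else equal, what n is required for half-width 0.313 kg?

Margin of error scales as 1/√n, so n₂ = n₁·(E₁/E₂)².
n₂ = 744 × (0.94/0.313)² = 744 × 9.019 = 6710.14
Round up: n₂ = 6711.

6711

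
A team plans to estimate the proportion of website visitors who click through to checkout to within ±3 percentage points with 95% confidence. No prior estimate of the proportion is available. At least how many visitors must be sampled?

For a proportion with margin E = 0.03 at 95% confidence, z = 1.960.
With no prior estimate, use p = 0.5, which maximizes p(1−p) at 0.25.
n = 0.25 × (z/E)² = 0.25 × (1.960/0.03)² = 1067.11
Round up: n = 1068.

1068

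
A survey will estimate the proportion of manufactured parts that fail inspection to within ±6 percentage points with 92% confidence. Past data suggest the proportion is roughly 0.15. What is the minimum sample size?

109

For a proportion with margin E = 0.06 at 92% confidence, z = 1.751.
n = p̂(1−p̂)(z/E)² = 0.15 × 0.85 × (1.751/0.06)² = 108.59
Round up: n = 109.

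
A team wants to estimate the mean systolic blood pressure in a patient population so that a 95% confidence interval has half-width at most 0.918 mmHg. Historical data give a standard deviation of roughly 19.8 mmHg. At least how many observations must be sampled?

1788

For a mean, the margin of error is E = z·σ/√n, so n = (zσ/E)².
At 95% confidence, z = 1.960.
n = (1.960 × 19.8 / 0.918)² = 1787.13
Round up: n = 1788.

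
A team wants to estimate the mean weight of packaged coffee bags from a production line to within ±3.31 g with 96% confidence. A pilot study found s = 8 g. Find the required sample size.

25

For a mean, the margin of error is E = z·σ/√n, so n = (zσ/E)².
At 96% confidence, z = 2.054.
n = (2.054 × 8 / 3.31)² = 24.64
Round up: n = 25.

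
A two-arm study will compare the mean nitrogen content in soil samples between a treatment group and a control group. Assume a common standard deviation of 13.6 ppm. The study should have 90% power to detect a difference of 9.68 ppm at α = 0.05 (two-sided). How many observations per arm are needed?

For two equal groups, n per group = 2·((z_{α/2} + z_β)·σ/δ)².
z_{α/2} = 1.960; z_β = 1.282 (power 90%).
n = 2 × (3.242 × 13.6 / 9.68)² = 2 × 20.75 = 41.50
Round up: n = 42 per group.

42 per group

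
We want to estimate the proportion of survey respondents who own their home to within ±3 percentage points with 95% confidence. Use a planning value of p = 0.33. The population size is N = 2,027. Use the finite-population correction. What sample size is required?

For a proportion with margin E = 0.03 at 95% confidence, z = 1.960.
n = p̂(1−p̂)(z/E)² = 0.33 × 0.67 × (1.960/0.03)² = 943.75 — call this n₀.
Finite-population correction with N = 2,027: n = n₀ / (1 + (n₀−1)/N) = 943.75 / 1.465 = 644.20
Round up: n = 645.

n = 645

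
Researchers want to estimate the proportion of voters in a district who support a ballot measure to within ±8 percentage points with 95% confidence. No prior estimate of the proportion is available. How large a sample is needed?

n = 151

For a proportion with margin E = 0.08 at 95% confidence, z = 1.960.
With no prior estimate, use p = 0.5, which maximizes p(1−p) at 0.25.
n = 0.25 × (z/E)² = 0.25 × (1.960/0.08)² = 150.06
Round up: n = 151.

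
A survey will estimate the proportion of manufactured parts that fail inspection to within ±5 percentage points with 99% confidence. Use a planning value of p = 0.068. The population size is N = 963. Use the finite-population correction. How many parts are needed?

For a proportion with margin E = 0.05 at 99% confidence, z = 2.576.
n = p̂(1−p̂)(z/E)² = 0.068 × 0.932 × (2.576/0.05)² = 168.22 — call this n₀.
Finite-population correction with N = 963: n = n₀ / (1 + (n₀−1)/N) = 168.22 / 1.174 = 143.29
Round up: n = 144.

144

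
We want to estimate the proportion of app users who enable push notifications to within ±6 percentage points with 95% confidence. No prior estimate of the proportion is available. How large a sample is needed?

267

For a proportion with margin E = 0.06 at 95% confidence, z = 1.960.
With no prior estimate, use p = 0.5, which maximizes p(1−p) at 0.25.
n = 0.25 × (z/E)² = 0.25 × (1.960/0.06)² = 266.78
Round up: n = 267.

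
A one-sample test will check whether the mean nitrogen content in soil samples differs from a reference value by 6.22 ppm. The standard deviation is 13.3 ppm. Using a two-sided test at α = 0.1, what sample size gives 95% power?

For a one-sample z-test, n = ((z_{α/2} + z_β)·σ/δ)².
z_{α/2} = 1.645 (two-sided α = 0.1); z_β = 1.645 (power 95% → β = 0.05).
n = (3.290 × 13.3 / 6.22)² = 49.49
Round up: n = 50.

50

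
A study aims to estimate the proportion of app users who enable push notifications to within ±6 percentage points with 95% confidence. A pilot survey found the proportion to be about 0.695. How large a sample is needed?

For a proportion with margin E = 0.06 at 95% confidence, z = 1.960.
n = p̂(1−p̂)(z/E)² = 0.695 × 0.305 × (1.960/0.06)² = 226.20
Round up: n = 227.

n = 227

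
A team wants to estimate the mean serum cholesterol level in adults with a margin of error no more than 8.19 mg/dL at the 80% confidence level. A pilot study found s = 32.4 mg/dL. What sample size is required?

For a mean, the margin of error is E = z·σ/√n, so n = (zσ/E)².
At 80% confidence, z = 1.282.
n = (1.282 × 32.4 / 8.19)² = 25.72
Round up: n = 26.

26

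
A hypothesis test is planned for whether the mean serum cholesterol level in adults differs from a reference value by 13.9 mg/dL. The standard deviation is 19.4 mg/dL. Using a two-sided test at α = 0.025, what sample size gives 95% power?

30

For a one-sample z-test, n = ((z_{α/2} + z_β)·σ/δ)².
z_{α/2} = 2.241 (two-sided α = 0.025); z_β = 1.645 (power 95% → β = 0.05).
n = (3.886 × 19.4 / 13.9)² = 29.42
Round up: n = 30.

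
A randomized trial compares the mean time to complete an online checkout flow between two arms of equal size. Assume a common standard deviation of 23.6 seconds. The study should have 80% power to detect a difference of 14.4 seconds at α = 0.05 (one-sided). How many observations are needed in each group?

34 per group

For two equal groups, n per group = 2·((z_α + z_β)·σ/δ)².
z_α = 1.645; z_β = 0.842 (power 80%).
n = 2 × (2.487 × 23.6 / 14.4)² = 2 × 16.61 = 33.22
Round up: n = 34 per group.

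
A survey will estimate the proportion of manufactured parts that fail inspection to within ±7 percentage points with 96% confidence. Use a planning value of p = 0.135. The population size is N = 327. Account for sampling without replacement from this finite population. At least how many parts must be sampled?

For a proportion with margin E = 0.07 at 96% confidence, z = 2.054.
n = p̂(1−p̂)(z/E)² = 0.135 × 0.865 × (2.054/0.07)² = 100.54 — call this n₀.
Finite-population correction with N = 327: n = n₀ / (1 + (n₀−1)/N) = 100.54 / 1.304 = 77.10
Round up: n = 78.

78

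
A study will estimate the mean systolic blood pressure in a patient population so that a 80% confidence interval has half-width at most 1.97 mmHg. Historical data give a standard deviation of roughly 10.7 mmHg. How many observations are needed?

For a mean, the margin of error is E = z·σ/√n, so n = (zσ/E)².
At 80% confidence, z = 1.282.
n = (1.282 × 10.7 / 1.97)² = 48.49
Round up: n = 49.

49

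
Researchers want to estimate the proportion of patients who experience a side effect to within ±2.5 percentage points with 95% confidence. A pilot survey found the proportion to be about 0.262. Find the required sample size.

1189

For a proportion with margin E = 0.025 at 95% confidence, z = 1.960.
n = p̂(1−p̂)(z/E)² = 0.262 × 0.738 × (1.960/0.025)² = 1188.47
Round up: n = 1189.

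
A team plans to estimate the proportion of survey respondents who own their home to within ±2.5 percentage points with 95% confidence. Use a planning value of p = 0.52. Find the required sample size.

n = 1535

For a proportion with margin E = 0.025 at 95% confidence, z = 1.960.
n = p̂(1−p̂)(z/E)² = 0.52 × 0.48 × (1.960/0.025)² = 1534.18
Round up: n = 1535.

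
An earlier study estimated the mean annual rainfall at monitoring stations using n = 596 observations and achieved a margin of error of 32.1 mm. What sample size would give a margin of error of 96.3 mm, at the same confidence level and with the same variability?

Margin of error scales as 1/√n, so n₂ = n₁·(E₁/E₂)².
n₂ = 596 × (32.1/96.3)² = 596 × 0.1111 = 66.22
Round up: n₂ = 67.

67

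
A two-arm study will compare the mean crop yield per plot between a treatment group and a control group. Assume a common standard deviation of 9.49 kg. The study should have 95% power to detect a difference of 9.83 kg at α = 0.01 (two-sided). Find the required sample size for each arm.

34 per group

For two equal groups, n per group = 2·((z_{α/2} + z_β)·σ/δ)².
z_{α/2} = 2.576; z_β = 1.645 (power 95%).
n = 2 × (4.221 × 9.49 / 9.83)² = 2 × 16.61 = 33.22
Round up: n = 34 per group.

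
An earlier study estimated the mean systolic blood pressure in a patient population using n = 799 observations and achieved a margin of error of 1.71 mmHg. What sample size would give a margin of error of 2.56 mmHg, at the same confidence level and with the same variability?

Margin of error scales as 1/√n, so n₂ = n₁·(E₁/E₂)².
n₂ = 799 × (1.71/2.56)² = 799 × 0.4462 = 356.51
Round up: n₂ = 357.

357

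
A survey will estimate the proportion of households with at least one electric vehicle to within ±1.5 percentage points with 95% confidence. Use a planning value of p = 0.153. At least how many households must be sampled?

For a proportion with margin E = 0.015 at 95% confidence, z = 1.960.
n = p̂(1−p̂)(z/E)² = 0.153 × 0.847 × (1.960/0.015)² = 2212.61
Round up: n = 2213.

2213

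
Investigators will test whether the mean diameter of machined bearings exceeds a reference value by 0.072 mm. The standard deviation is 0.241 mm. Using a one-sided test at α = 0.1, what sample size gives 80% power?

For a one-sample z-test, n = ((z_α + z_β)·σ/δ)².
z_α = 1.282 (one-sided α = 0.1); z_β = 0.842 (power 80% → β = 0.2).
n = (2.124 × 0.241 / 0.072)² = 50.54
Round up: n = 51.

51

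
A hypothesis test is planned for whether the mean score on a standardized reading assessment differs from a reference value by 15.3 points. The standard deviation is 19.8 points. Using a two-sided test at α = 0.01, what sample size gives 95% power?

30

For a one-sample z-test, n = ((z_{α/2} + z_β)·σ/δ)².
z_{α/2} = 2.576 (two-sided α = 0.01); z_β = 1.645 (power 95% → β = 0.05).
n = (4.221 × 19.8 / 15.3)² = 29.84
Round up: n = 30.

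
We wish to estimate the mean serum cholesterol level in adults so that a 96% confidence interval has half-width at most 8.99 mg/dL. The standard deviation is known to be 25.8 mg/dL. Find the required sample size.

35

For a mean, the margin of error is E = z·σ/√n, so n = (zσ/E)².
At 96% confidence, z = 2.054.
n = (2.054 × 25.8 / 8.99)² = 34.75
Round up: n = 35.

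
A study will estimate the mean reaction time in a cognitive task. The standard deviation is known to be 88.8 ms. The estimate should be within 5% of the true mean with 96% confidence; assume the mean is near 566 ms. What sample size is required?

For a mean, the margin of error is E = z·σ/√n, so n = (zσ/E)².
At 96% confidence, z = 2.054.
E = 5% of 566 = 28.3 ms.
n = (2.054 × 88.8 / 28.3)² = 41.54
Round up: n = 42.

n = 42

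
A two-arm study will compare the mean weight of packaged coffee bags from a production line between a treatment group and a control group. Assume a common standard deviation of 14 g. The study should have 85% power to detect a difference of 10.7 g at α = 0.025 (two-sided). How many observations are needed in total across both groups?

74 total

For two equal groups, n per group = 2·((z_{α/2} + z_β)·σ/δ)².
z_{α/2} = 2.241; z_β = 1.036 (power 85%).
n = 2 × (3.277 × 14 / 10.7)² = 2 × 18.38 = 36.76
Round up: n = 37 per group.
Total across both groups: 2 × 37 = 74.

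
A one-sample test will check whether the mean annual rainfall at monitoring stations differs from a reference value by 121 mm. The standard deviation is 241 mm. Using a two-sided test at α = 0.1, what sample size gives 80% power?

n = 25

For a one-sample z-test, n = ((z_{α/2} + z_β)·σ/δ)².
z_{α/2} = 1.645 (two-sided α = 0.1); z_β = 0.842 (power 80% → β = 0.2).
n = (2.487 × 241 / 121)² = 24.54
Round up: n = 25.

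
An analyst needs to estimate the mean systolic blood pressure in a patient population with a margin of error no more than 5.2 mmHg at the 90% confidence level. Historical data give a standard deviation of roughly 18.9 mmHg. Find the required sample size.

For a mean, the margin of error is E = z·σ/√n, so n = (zσ/E)².
At 90% confidence, z = 1.645.
n = (1.645 × 18.9 / 5.2)² = 35.75
Round up: n = 36.

n = 36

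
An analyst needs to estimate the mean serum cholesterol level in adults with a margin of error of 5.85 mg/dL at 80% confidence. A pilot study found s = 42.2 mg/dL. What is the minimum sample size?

86

For a mean, the margin of error is E = z·σ/√n, so n = (zσ/E)².
At 80% confidence, z = 1.282.
n = (1.282 × 42.2 / 5.85)² = 85.52
Round up: n = 86.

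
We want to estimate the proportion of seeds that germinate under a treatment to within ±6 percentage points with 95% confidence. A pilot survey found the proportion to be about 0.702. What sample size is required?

n = 224

For a proportion with margin E = 0.06 at 95% confidence, z = 1.960.
n = p̂(1−p̂)(z/E)² = 0.702 × 0.298 × (1.960/0.06)² = 223.24
Round up: n = 224.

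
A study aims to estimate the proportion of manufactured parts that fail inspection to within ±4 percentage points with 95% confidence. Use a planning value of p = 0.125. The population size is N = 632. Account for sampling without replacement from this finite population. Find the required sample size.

n = 186

For a proportion with margin E = 0.04 at 95% confidence, z = 1.960.
n = p̂(1−p̂)(z/E)² = 0.125 × 0.875 × (1.960/0.04)² = 262.61 — call this n₀.
Finite-population correction with N = 632: n = n₀ / (1 + (n₀−1)/N) = 262.61 / 1.414 = 185.72
Round up: n = 186.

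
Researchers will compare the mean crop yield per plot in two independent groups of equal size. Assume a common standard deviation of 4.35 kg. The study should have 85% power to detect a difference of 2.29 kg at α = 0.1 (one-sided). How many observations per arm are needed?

For two equal groups, n per group = 2·((z_α + z_β)·σ/δ)².
z_α = 1.282; z_β = 1.036 (power 85%).
n = 2 × (2.318 × 4.35 / 2.29)² = 2 × 19.39 = 38.78
Round up: n = 39 per group.

39 per group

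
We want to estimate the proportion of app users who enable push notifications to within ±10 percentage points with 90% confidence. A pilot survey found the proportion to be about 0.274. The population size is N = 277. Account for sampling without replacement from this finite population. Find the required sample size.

For a proportion with margin E = 0.1 at 90% confidence, z = 1.645.
n = p̂(1−p̂)(z/E)² = 0.274 × 0.726 × (1.645/0.1)² = 53.83 — call this n₀.
Finite-population correction with N = 277: n = n₀ / (1 + (n₀−1)/N) = 53.83 / 1.191 = 45.20
Round up: n = 46.

46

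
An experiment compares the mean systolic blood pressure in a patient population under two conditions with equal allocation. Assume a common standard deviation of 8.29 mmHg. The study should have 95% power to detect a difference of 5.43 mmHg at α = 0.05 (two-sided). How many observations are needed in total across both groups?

122 total

For two equal groups, n per group = 2·((z_{α/2} + z_β)·σ/δ)².
z_{α/2} = 1.960; z_β = 1.645 (power 95%).
n = 2 × (3.605 × 8.29 / 5.43)² = 2 × 30.29 = 60.58
Round up: n = 61 per group.
Total across both groups: 2 × 61 = 122.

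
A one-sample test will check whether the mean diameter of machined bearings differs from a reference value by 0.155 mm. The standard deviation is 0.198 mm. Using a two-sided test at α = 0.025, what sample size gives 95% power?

25

For a one-sample z-test, n = ((z_{α/2} + z_β)·σ/δ)².
z_{α/2} = 2.241 (two-sided α = 0.025); z_β = 1.645 (power 95% → β = 0.05).
n = (3.886 × 0.198 / 0.155)² = 24.64
Round up: n = 25.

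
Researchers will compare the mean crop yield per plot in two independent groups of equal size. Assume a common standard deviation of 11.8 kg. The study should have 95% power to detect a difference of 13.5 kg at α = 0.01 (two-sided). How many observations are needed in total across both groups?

56 total

For two equal groups, n per group = 2·((z_{α/2} + z_β)·σ/δ)².
z_{α/2} = 2.576; z_β = 1.645 (power 95%).
n = 2 × (4.221 × 11.8 / 13.5)² = 2 × 13.61 = 27.22
Round up: n = 28 per group.
Total across both groups: 2 × 28 = 56.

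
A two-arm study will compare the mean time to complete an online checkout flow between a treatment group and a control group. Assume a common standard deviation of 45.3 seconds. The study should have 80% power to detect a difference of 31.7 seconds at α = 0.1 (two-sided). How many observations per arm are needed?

26 per group

For two equal groups, n per group = 2·((z_{α/2} + z_β)·σ/δ)².
z_{α/2} = 1.645; z_β = 0.842 (power 80%).
n = 2 × (2.487 × 45.3 / 31.7)² = 2 × 12.63 = 25.26
Round up: n = 26 per group.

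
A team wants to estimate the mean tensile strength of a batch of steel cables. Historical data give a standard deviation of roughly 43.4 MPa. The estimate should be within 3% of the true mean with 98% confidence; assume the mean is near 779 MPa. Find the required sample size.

For a mean, the margin of error is E = z·σ/√n, so n = (zσ/E)².
At 98% confidence, z = 2.326.
E = 3% of 779 = 23.37 MPa.
n = (2.326 × 43.4 / 23.37)² = 18.66
Round up: n = 19.

19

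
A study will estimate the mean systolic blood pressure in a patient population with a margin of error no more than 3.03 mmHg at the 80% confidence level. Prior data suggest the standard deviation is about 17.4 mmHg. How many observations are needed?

For a mean, the margin of error is E = z·σ/√n, so n = (zσ/E)².
At 80% confidence, z = 1.282.
n = (1.282 × 17.4 / 3.03)² = 54.20
Round up: n = 55.

55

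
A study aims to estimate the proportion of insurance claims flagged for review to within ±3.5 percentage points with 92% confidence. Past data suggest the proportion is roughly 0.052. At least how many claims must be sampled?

For a proportion with margin E = 0.035 at 92% confidence, z = 1.751.
n = p̂(1−p̂)(z/E)² = 0.052 × 0.948 × (1.751/0.035)² = 123.38
Round up: n = 124.

n = 124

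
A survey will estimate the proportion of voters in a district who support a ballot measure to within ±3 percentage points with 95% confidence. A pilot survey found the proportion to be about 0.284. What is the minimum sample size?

For a proportion with margin E = 0.03 at 95% confidence, z = 1.960.
n = p̂(1−p̂)(z/E)² = 0.284 × 0.716 × (1.960/0.03)² = 867.96
Round up: n = 868.

868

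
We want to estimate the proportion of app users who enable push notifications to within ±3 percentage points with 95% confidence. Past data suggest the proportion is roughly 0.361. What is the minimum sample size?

For a proportion with margin E = 0.03 at 95% confidence, z = 1.960.
n = p̂(1−p̂)(z/E)² = 0.361 × 0.639 × (1.960/0.03)² = 984.64
Round up: n = 985.

985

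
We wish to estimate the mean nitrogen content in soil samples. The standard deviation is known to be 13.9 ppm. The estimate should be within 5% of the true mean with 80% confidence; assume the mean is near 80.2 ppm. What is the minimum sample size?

20

For a mean, the margin of error is E = z·σ/√n, so n = (zσ/E)².
At 80% confidence, z = 1.282.
E = 5% of 80.2 = 4.01 ppm.
n = (1.282 × 13.9 / 4.01)² = 19.75
Round up: n = 20.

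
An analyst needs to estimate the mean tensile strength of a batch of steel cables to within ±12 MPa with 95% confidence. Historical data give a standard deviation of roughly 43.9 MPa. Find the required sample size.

52

For a mean, the margin of error is E = z·σ/√n, so n = (zσ/E)².
At 95% confidence, z = 1.960.
n = (1.960 × 43.9 / 12)² = 51.41
Round up: n = 52.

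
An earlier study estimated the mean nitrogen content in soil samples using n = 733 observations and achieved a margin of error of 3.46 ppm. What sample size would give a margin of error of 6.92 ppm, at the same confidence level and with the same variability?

Margin of error scales as 1/√n, so n₂ = n₁·(E₁/E₂)².
n₂ = 733 × (3.46/6.92)² = 733 × 0.25 = 183.25
Round up: n₂ = 184.

n = 184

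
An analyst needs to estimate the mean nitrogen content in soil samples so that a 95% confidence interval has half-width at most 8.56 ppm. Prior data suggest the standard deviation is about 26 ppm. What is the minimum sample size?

36

For a mean, the margin of error is E = z·σ/√n, so n = (zσ/E)².
At 95% confidence, z = 1.960.
n = (1.960 × 26 / 8.56)² = 35.44
Round up: n = 36.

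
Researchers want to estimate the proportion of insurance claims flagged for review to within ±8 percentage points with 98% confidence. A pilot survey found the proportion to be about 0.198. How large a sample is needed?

For a proportion with margin E = 0.08 at 98% confidence, z = 2.326.
n = p̂(1−p̂)(z/E)² = 0.198 × 0.802 × (2.326/0.08)² = 134.24
Round up: n = 135.

135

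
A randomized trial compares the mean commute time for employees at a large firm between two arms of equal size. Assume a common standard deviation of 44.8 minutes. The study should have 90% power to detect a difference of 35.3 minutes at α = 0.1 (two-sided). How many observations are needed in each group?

For two equal groups, n per group = 2·((z_{α/2} + z_β)·σ/δ)².
z_{α/2} = 1.645; z_β = 1.282 (power 90%).
n = 2 × (2.927 × 44.8 / 35.3)² = 2 × 13.80 = 27.60
Round up: n = 28 per group.

28 per group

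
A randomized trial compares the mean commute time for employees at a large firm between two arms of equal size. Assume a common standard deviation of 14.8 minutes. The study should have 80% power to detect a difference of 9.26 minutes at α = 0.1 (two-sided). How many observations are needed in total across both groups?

64 total

For two equal groups, n per group = 2·((z_{α/2} + z_β)·σ/δ)².
z_{α/2} = 1.645; z_β = 0.842 (power 80%).
n = 2 × (2.487 × 14.8 / 9.26)² = 2 × 15.80 = 31.60
Round up: n = 32 per group.
Total across both groups: 2 × 32 = 64.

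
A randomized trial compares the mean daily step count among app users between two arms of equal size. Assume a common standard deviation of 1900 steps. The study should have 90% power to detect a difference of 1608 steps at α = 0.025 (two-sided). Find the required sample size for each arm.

35 per group

For two equal groups, n per group = 2·((z_{α/2} + z_β)·σ/δ)².
z_{α/2} = 2.241; z_β = 1.282 (power 90%).
n = 2 × (3.523 × 1900 / 1608)² = 2 × 17.33 = 34.66
Round up: n = 35 per group.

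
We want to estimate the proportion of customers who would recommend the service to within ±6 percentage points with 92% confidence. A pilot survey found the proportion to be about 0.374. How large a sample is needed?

For a proportion with margin E = 0.06 at 92% confidence, z = 1.751.
n = p̂(1−p̂)(z/E)² = 0.374 × 0.626 × (1.751/0.06)² = 199.40
Round up: n = 200.

200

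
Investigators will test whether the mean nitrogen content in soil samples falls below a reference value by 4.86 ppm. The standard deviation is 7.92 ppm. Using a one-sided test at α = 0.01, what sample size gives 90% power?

35

For a one-sample z-test, n = ((z_α + z_β)·σ/δ)².
z_α = 2.326 (one-sided α = 0.01); z_β = 1.282 (power 90% → β = 0.1).
n = (3.608 × 7.92 / 4.86)² = 34.57
Round up: n = 35.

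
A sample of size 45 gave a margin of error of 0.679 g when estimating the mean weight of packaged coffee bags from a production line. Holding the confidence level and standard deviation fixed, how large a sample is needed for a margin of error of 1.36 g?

Margin of error scales as 1/√n, so n₂ = n₁·(E₁/E₂)².
n₂ = 45 × (0.679/1.36)² = 45 × 0.2493 = 11.22
Round up: n₂ = 12.

12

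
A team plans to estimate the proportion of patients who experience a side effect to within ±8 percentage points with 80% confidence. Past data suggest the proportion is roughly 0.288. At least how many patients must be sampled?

53

For a proportion with margin E = 0.08 at 80% confidence, z = 1.282.
n = p̂(1−p̂)(z/E)² = 0.288 × 0.712 × (1.282/0.08)² = 52.66
Round up: n = 53.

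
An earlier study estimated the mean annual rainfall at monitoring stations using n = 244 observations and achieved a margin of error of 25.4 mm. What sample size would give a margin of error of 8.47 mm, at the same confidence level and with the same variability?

n = 2195

Margin of error scales as 1/√n, so n₂ = n₁·(E₁/E₂)².
n₂ = 244 × (25.4/8.47)² = 244 × 8.993 = 2194.29
Round up: n₂ = 2195.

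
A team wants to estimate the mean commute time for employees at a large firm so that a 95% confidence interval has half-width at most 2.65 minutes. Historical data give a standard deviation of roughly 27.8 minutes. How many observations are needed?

423

For a mean, the margin of error is E = z·σ/√n, so n = (zσ/E)².
At 95% confidence, z = 1.960.
n = (1.960 × 27.8 / 2.65)² = 422.78
Round up: n = 423.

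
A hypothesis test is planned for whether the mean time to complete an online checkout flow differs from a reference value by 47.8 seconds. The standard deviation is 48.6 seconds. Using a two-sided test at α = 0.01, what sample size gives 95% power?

19

For a one-sample z-test, n = ((z_{α/2} + z_β)·σ/δ)².
z_{α/2} = 2.576 (two-sided α = 0.01); z_β = 1.645 (power 95% → β = 0.05).
n = (4.221 × 48.6 / 47.8)² = 18.42
Round up: n = 19.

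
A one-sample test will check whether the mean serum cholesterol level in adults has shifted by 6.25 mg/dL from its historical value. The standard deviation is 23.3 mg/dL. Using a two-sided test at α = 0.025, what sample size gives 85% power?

For a one-sample z-test, n = ((z_{α/2} + z_β)·σ/δ)².
z_{α/2} = 2.241 (two-sided α = 0.025); z_β = 1.036 (power 85% → β = 0.15).
n = (3.277 × 23.3 / 6.25)² = 149.25
Round up: n = 150.

150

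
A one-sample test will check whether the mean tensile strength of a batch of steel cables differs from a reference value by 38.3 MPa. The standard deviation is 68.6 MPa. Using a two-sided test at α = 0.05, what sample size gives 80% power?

For a one-sample z-test, n = ((z_{α/2} + z_β)·σ/δ)².
z_{α/2} = 1.960 (two-sided α = 0.05); z_β = 0.842 (power 80% → β = 0.2).
n = (2.802 × 68.6 / 38.3)² = 25.19
Round up: n = 26.

26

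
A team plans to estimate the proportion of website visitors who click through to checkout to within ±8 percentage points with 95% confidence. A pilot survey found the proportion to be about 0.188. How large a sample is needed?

92

For a proportion with margin E = 0.08 at 95% confidence, z = 1.960.
n = p̂(1−p̂)(z/E)² = 0.188 × 0.812 × (1.960/0.08)² = 91.63
Round up: n = 92.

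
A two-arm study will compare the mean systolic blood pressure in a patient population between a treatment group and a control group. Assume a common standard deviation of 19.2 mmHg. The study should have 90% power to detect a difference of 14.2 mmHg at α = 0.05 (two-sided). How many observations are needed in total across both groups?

78 total

For two equal groups, n per group = 2·((z_{α/2} + z_β)·σ/δ)².
z_{α/2} = 1.960; z_β = 1.282 (power 90%).
n = 2 × (3.242 × 19.2 / 14.2)² = 2 × 19.22 = 38.44
Round up: n = 39 per group.
Total across both groups: 2 × 39 = 78.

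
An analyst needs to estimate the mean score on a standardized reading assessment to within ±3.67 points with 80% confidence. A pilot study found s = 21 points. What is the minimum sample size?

54

For a mean, the margin of error is E = z·σ/√n, so n = (zσ/E)².
At 80% confidence, z = 1.282.
n = (1.282 × 21 / 3.67)² = 53.81
Round up: n = 54.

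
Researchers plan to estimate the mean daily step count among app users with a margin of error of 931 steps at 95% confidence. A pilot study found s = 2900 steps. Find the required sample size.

For a mean, the margin of error is E = z·σ/√n, so n = (zσ/E)².
At 95% confidence, z = 1.960.
n = (1.960 × 2900 / 931)² = 37.27
Round up: n = 38.

38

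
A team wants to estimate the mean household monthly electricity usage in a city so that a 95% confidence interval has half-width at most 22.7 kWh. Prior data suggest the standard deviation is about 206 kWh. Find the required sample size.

317

For a mean, the margin of error is E = z·σ/√n, so n = (zσ/E)².
At 95% confidence, z = 1.960.
n = (1.960 × 206 / 22.7)² = 316.37
Round up: n = 317.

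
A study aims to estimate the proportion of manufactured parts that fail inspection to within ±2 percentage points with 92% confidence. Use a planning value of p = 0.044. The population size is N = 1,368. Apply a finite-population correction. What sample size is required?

For a proportion with margin E = 0.02 at 92% confidence, z = 1.751.
n = p̂(1−p̂)(z/E)² = 0.044 × 0.956 × (1.751/0.02)² = 322.42 — call this n₀.
Finite-population correction with N = 1,368: n = n₀ / (1 + (n₀−1)/N) = 322.42 / 1.235 = 261.07
Round up: n = 262.

n = 262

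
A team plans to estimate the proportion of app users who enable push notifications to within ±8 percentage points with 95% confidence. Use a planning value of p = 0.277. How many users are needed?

121

For a proportion with margin E = 0.08 at 95% confidence, z = 1.960.
n = p̂(1−p̂)(z/E)² = 0.277 × 0.723 × (1.960/0.08)² = 120.21
Round up: n = 121.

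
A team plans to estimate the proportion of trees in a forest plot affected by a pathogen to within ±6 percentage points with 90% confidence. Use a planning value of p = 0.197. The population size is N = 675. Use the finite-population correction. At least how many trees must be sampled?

For a proportion with margin E = 0.06 at 90% confidence, z = 1.645.
n = p̂(1−p̂)(z/E)² = 0.197 × 0.803 × (1.645/0.06)² = 118.91 — call this n₀.
Finite-population correction with N = 675: n = n₀ / (1 + (n₀−1)/N) = 118.91 / 1.175 = 101.20
Round up: n = 102.

102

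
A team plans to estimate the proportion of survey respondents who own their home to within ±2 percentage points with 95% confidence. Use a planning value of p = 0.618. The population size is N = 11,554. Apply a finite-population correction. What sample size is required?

For a proportion with margin E = 0.02 at 95% confidence, z = 1.960.
n = p̂(1−p̂)(z/E)² = 0.618 × 0.382 × (1.960/0.02)² = 2267.27 — call this n₀.
Finite-population correction with N = 11,554: n = n₀ / (1 + (n₀−1)/N) = 2267.27 / 1.196 = 1895.71
Round up: n = 1896.

n = 1896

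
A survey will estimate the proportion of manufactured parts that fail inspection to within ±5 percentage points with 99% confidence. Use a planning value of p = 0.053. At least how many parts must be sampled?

For a proportion with margin E = 0.05 at 99% confidence, z = 2.576.
n = p̂(1−p̂)(z/E)² = 0.053 × 0.947 × (2.576/0.05)² = 133.22
Round up: n = 134.

134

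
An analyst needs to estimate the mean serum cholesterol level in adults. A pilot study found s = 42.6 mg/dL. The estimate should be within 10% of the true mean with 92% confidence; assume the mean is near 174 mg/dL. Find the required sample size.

19

For a mean, the margin of error is E = z·σ/√n, so n = (zσ/E)².
At 92% confidence, z = 1.751.
E = 10% of 174 = 17.4 mg/dL.
n = (1.751 × 42.6 / 17.4)² = 18.38
Round up: n = 19.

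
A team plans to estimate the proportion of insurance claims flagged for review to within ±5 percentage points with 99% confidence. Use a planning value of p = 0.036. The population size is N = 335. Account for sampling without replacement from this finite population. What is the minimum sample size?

For a proportion with margin E = 0.05 at 99% confidence, z = 2.576.
n = p̂(1−p̂)(z/E)² = 0.036 × 0.964 × (2.576/0.05)² = 92.12 — call this n₀.
Finite-population correction with N = 335: n = n₀ / (1 + (n₀−1)/N) = 92.12 / 1.272 = 72.42
Round up: n = 73.

n = 73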